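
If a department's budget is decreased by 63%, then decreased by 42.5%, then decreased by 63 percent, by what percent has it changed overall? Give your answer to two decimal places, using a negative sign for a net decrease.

-92.13%

A 63% decrease multiplies by 0.37.
Then a 42.5% decrease: 0.37 × 0.575 = 0.21275.
Then a 63% decrease: 0.21275 × 0.37 = 0.0787175.
Overall factor 0.0787175, i.e. -92.13%.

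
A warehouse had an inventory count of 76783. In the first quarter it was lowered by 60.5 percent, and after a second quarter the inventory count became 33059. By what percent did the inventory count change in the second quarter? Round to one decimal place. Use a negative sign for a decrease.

After the first quarter: 76783 × 0.395 = 30329.285.
Second-quarter multiplier: 33059 ÷ 30329.285 ≈ 1.09.
That is a change of 9.0%.

9.0%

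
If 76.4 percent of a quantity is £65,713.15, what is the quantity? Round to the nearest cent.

£86,011.98

£65,713.15 ÷ 0.764 ≈ £86,011.98.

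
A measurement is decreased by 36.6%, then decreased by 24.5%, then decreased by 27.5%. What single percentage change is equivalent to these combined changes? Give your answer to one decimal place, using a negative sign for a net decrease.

The combined multiplier is 0.634 × 0.755 × 0.725 = 0.34703575.
That corresponds to a decrease of 65.3%.

-65.3%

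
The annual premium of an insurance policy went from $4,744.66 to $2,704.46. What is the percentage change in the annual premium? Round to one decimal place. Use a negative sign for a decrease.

Change: $2,704.46 − $4,744.66 = -$2,040.20.
Relative to the original: -$2,040.20 ÷ $4,744.66 ≈ -43.0%.

-43.0%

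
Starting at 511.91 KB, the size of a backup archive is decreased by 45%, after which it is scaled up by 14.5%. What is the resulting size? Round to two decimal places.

322.38 KB

Each change multiplies by a factor: 0.55 × 1.145 = 0.62975.
511.91 × 0.62975 = 322.3753225 ≈ 322.38.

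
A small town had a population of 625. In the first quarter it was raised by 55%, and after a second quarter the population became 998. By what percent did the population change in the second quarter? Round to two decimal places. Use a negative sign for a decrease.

After the first quarter: 625 × 1.55 = 968.75.
Second-quarter multiplier: 998 ÷ 968.75 ≈ 1.030194.
That is a change of 3.02%.

3.02%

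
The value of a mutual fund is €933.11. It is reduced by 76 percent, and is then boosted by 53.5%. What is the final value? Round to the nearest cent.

76% decrease: €933.11 × 0.24 = €223.9464.
After the 53.5% increase: €223.9464 × 1.535 = €343.757724 ≈ €343.76.

€343.76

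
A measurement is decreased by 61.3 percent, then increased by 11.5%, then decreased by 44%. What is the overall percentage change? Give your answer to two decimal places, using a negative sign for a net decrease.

-75.84%

A 61.3% decrease multiplies by 0.387.
Then an 11.5% increase: 0.387 × 1.115 = 0.431505.
Then a 44% decrease: 0.431505 × 0.56 = 0.2416428.
Overall factor 0.2416428, i.e. -75.84%.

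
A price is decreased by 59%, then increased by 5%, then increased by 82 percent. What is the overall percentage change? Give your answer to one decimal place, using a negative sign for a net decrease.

-21.6%

A 59% decrease multiplies by 0.41.
Then a 5% increase: 0.41 × 1.05 = 0.4305.
Then an 82% increase: 0.4305 × 1.82 = 0.78351.
Overall factor 0.78351, i.e. -21.6%.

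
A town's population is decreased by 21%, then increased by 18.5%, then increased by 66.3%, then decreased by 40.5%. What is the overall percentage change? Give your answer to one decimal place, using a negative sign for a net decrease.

A 21% decrease multiplies by 0.79.
Then an 18.5% increase: 0.79 × 1.185 = 0.93615.
Then a 66.3% increase: 0.93615 × 1.663 = 1.55681745.
Then a 40.5% decrease: 1.55681745 × 0.595 = 0.92630638275.
Overall factor 0.92630638275, i.e. -7.4%.

-7.4%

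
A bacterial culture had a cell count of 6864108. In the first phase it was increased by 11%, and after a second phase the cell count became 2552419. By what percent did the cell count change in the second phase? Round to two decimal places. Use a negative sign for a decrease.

After the first phase: 6864108 × 1.11 = 7619159.88.
Second-phase multiplier: 2552419 ÷ 7619159.88 ≈ 0.335.
That is a change of -66.50%.

-66.50%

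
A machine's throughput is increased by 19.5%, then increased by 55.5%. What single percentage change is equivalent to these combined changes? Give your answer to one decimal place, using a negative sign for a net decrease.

A 19.5% increase multiplies by 1.195.
Then a 55.5% increase: 1.195 × 1.555 = 1.858225.
Overall factor 1.858225, i.e. 85.8%.

85.8%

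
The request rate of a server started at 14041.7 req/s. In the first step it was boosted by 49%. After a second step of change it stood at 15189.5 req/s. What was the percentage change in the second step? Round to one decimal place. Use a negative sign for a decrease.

-27.4%

After the first step: 14041.7 × 1.49 = 20922.133.
Second-step multiplier: 15189.5 ÷ 20922.133 ≈ 0.726.
That is a change of -27.4%.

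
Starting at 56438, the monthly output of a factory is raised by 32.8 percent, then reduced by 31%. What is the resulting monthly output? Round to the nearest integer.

Each change multiplies by a factor: 1.328 × 0.69 = 0.91632.
56438 × 0.91632 = 51715.26816 ≈ 51715.

51715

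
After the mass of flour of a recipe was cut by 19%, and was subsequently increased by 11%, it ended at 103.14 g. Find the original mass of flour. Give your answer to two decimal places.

Undoing the 11% increase: 103.14 ÷ 1.11 ≈ 92.918919.
Undoing the 19% decrease: 92.918919 ÷ 0.81 ≈ 114.71 g.

114.71 g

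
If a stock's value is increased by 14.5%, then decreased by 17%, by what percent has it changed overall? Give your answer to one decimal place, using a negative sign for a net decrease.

The combined multiplier is 1.145 × 0.83 = 0.95035.
That corresponds to a decrease of 5.0%.

-5.0%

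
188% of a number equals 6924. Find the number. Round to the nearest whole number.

6924 ÷ 1.88 ≈ 3683.

3683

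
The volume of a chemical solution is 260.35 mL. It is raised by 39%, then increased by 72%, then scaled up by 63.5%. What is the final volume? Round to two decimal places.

After the 39% increase: 260.35 × 1.39 = 361.8865.
After the 72% increase: 361.8865 × 1.72 = 622.44478.
63.5% increase: 622.44478 × 1.635 = 1017.6972153 ≈ 1017.70.

1017.70 mL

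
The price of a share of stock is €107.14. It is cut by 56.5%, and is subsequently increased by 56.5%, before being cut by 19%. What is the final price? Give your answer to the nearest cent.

Each change multiplies by a factor: 0.435 × 1.565 × 0.81 = 0.55142775.
€107.14 × 0.55142775 = €59.079969135 ≈ €59.08.

€59.08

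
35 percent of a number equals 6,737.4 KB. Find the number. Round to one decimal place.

6,737.4 KB ÷ 0.35 ≈ 19,249.7 KB.

19,249.7 KB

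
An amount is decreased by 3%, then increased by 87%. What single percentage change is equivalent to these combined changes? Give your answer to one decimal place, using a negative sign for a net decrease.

A 3% decrease multiplies by 0.97.
Then an 87% increase: 0.97 × 1.87 = 1.8139.
Overall factor 1.8139, i.e. 81.4%.

81.4%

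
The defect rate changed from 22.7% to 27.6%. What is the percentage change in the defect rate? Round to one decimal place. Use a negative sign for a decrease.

The change is 27.6 − 22.7 = 4.9 percentage points.
Relative to the original 22.7%, that is 4.9 ÷ 22.7 ≈ 21.6%.

21.6%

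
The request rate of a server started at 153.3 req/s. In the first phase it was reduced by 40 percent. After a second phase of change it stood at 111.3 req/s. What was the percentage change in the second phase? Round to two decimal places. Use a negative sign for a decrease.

After the first phase: 153.3 × 0.6 = 91.98.
Second-phase multiplier: 111.3 ÷ 91.98 ≈ 1.210046.
That is a change of 21.00%.

21.00%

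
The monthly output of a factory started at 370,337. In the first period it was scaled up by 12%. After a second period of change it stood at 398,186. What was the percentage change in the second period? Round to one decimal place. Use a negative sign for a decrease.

After the first period: 370,337 × 1.12 = 414777.44.
Second-period multiplier: 398,186 ÷ 414777.44 ≈ 0.96.
That is a change of -4.0%.

-4.0%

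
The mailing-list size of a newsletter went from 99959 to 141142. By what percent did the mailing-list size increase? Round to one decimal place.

41.2%

Change: 141142 − 99959 = 41183.
Relative to the original: 41183 ÷ 99959 ≈ 41.2%.
So the mailing-list size increased by 41.2%.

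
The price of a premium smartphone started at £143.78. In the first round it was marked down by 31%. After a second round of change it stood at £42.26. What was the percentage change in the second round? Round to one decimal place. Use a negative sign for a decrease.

-57.4%

After the first round: £143.78 × 0.69 = £99.2082.
Second-round multiplier: £42.26 ÷ £99.2082 ≈ 0.42597.
That is a change of -57.4%.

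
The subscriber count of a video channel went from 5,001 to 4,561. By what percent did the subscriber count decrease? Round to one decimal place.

8.8%

Change: 4,561 − 5,001 = -440.
Relative to the original: -440 ÷ 5,001 ≈ -8.8%.
So the subscriber count decreased by 8.8%.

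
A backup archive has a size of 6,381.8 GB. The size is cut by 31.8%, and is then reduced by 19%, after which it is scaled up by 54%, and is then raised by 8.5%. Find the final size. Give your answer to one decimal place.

Each change multiplies by a factor: 0.682 × 0.81 × 1.54 × 1.085 = 0.923038578.
6,381.8 × 0.923038578 = 5890.6475970804 ≈ 5,890.6.

5,890.6 GB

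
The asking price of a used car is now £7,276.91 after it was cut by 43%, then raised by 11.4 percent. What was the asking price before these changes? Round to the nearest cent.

£11,460.06

Undoing the 11.4% increase: £7,276.91 ÷ 1.114 ≈ £6532.235189.
Undoing the 43% decrease: £6532.235189 ÷ 0.57 ≈ £11,460.06.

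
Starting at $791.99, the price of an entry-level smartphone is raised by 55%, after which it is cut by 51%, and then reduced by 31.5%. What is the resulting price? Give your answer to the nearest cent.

$412.04

Each change multiplies by a factor: 1.55 × 0.49 × 0.685 = 0.5202575.
$791.99 × 0.5202575 = $412.038737425 ≈ $412.04.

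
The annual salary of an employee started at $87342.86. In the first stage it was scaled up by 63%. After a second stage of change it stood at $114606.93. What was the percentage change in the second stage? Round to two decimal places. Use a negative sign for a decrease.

After the first stage: $87342.86 × 1.63 = $142368.8618.
Second-stage multiplier: $114606.93 ÷ $142368.8618 ≈ 0.805.
That is a change of -19.50%.

-19.50%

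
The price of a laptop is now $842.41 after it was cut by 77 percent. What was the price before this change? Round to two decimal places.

$3662.65

The overall multiplier applied was 0.23.
So the original price was $842.41 ÷ 0.23 ≈ $3662.65.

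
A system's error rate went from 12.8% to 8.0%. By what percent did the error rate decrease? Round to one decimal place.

The change is 8.0 − 12.8 = -4.8 percentage points.
Relative to the original 12.8%, that is -4.8 ÷ 12.8 = -37.5%.
So the error rate fell by 37.5%.

37.5%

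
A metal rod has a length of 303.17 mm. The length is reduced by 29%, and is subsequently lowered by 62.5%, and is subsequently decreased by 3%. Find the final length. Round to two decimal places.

After the 29% decrease: 303.17 × 0.71 = 215.2507.
After the 62.5% decrease: 215.2507 × 0.375 = 80.7190125.
Apply the 3% decrease: 80.7190125 × 0.97 = 78.297442125 ≈ 78.30.

78.30 mm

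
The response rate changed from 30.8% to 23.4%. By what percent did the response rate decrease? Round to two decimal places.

The change is 23.4 − 30.8 = -7.4 percentage points.
Relative to the original 30.8%, that is -7.4 ÷ 30.8 ≈ -24.03%.
So the response rate fell by 24.03%.

24.03%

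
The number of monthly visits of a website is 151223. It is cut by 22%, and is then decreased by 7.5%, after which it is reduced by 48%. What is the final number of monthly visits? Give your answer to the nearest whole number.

Apply the 22% decrease: 151223 × 0.78 = 117953.94.
Apply the 7.5% decrease: 117953.94 × 0.925 = 109107.3945.
Apply the 48% decrease: 109107.3945 × 0.52 = 56735.84514 ≈ 56736.

56736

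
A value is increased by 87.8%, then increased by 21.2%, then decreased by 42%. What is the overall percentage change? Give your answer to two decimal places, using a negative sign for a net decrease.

32.02%

An 87.8% increase multiplies by 1.878.
Then a 21.2% increase: 1.878 × 1.212 = 2.276136.
Then a 42% decrease: 2.276136 × 0.58 = 1.32015888.
Overall factor 1.32015888, i.e. 32.02%.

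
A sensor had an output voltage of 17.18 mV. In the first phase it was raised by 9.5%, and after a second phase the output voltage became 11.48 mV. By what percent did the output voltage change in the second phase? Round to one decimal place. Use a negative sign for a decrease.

-39.0%

After the first phase: 17.18 × 1.095 = 18.8121.
Second-phase multiplier: 11.48 ÷ 18.8121 ≈ 0.61025.
That is a change of -39.0%.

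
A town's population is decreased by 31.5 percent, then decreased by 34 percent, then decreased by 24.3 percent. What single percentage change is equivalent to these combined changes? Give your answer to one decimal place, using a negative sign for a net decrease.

-65.8%

A 31.5% decrease multiplies by 0.685.
Then a 34% decrease: 0.685 × 0.66 = 0.4521.
Then a 24.3% decrease: 0.4521 × 0.757 = 0.3422397.
Overall factor 0.3422397, i.e. -65.8%.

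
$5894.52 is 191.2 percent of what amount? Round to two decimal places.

$3082.91

$5894.52 ÷ 1.912 ≈ $3082.91.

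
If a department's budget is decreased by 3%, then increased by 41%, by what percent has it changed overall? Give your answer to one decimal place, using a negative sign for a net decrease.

A 3% decrease multiplies by 0.97.
Then a 41% increase: 0.97 × 1.41 = 1.3677.
Overall factor 1.3677, i.e. 36.8%.

36.8%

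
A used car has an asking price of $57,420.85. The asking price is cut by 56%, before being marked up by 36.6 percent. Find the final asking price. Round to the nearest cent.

$34,512.23

Each change multiplies by a factor: 0.44 × 1.366 = 0.60104.
$57,420.85 × 0.60104 = $34512.227684 ≈ $34,512.23.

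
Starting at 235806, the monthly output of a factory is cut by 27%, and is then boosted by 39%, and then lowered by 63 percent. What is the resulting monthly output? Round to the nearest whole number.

88531

Each change multiplies by a factor: 0.73 × 1.39 × 0.37 = 0.375439.
235806 × 0.375439 = 88530.768834 ≈ 88531.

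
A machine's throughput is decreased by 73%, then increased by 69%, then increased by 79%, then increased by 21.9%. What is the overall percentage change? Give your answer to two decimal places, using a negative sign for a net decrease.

The combined multiplier is 0.27 × 1.69 × 1.79 × 1.219 = 0.995651163.
That corresponds to a decrease of 0.43%.

-0.43%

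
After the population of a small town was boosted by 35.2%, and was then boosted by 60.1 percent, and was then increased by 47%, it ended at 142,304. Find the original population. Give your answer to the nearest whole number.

44,723

Undoing the 47% increase: 142,304 ÷ 1.47 ≈ 96805.442177.
Undoing the 60.1% increase: 96805.442177 ÷ 1.601 ≈ 60465.610354.
Undoing the 35.2% increase: 60465.610354 ÷ 1.352 ≈ 44,723.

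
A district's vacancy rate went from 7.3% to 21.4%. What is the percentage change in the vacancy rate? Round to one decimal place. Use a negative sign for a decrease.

193.2%

The change is 21.4 − 7.3 = 14.1 percentage points.
Relative to the original 7.3%, that is 14.1 ÷ 7.3 ≈ 193.2%.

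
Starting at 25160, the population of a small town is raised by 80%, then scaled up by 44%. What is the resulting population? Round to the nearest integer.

65215

Apply the 80% increase: 25160 × 1.8 = 45288.
After the 44% increase: 45288 × 1.44 = 65214.72 ≈ 65215.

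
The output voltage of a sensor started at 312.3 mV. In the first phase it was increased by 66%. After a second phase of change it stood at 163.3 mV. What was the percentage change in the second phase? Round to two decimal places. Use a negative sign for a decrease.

-68.50%

After the first phase: 312.3 × 1.66 = 518.418.
Second-phase multiplier: 163.3 ÷ 518.418 ≈ 0.314997.
That is a change of -68.50%.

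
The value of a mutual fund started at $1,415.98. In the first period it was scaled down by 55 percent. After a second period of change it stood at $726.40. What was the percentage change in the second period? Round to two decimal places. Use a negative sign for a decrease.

After the first period: $1,415.98 × 0.45 = $637.191.
Second-period multiplier: $726.40 ÷ $637.191 ≈ 1.140004.
That is a change of 14.00%.

14.00%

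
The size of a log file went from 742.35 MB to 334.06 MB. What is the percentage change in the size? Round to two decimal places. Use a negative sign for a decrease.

Change: 334.06 − 742.35 = -408.29.
Relative to the original: -408.29 ÷ 742.35 ≈ -55.00%.

-55.00%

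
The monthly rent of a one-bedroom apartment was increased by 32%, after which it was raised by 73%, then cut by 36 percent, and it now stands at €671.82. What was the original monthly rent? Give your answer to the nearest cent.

The overall multiplier applied was 1.32 × 1.73 × 0.64 = 1.461504.
So the original monthly rent was €671.82 ÷ 1.461504 ≈ €459.68.

€459.68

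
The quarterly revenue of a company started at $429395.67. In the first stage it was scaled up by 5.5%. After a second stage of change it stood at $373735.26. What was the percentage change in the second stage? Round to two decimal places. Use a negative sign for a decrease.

After the first stage: $429395.67 × 1.055 = $453012.43185.
Second-stage multiplier: $373735.26 ÷ $453012.43185 ≈ 0.825.
That is a change of -17.50%.

-17.50%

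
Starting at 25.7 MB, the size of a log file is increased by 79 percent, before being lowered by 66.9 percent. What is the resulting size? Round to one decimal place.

15.2 MB

Each change multiplies by a factor: 1.79 × 0.331 = 0.59249.
25.7 × 0.59249 = 15.226993 ≈ 15.2.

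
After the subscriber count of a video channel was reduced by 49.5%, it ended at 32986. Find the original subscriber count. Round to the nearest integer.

65319

The overall multiplier applied was 0.505.
So the original subscriber count was 32986 ÷ 0.505 ≈ 65319.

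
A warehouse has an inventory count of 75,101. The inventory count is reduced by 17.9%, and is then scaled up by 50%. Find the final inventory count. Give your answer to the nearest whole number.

92,487

Each change multiplies by a factor: 0.821 × 1.5 = 1.2315.
75,101 × 1.2315 = 92486.8815 ≈ 92,487.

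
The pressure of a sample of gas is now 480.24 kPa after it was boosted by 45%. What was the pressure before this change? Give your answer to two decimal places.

331.20 kPa

The overall multiplier applied was 1.45.
So the original pressure was 480.24 ÷ 1.45 = 331.20 kPa.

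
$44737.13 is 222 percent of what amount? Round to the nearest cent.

$44737.13 ÷ 2.22 ≈ $20151.86.

$20151.86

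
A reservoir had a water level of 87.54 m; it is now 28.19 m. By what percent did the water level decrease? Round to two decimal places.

67.80%

Change: 28.19 − 87.54 = -59.35.
Relative to the original: -59.35 ÷ 87.54 ≈ -67.80%.
So the water level decreased by 67.80%.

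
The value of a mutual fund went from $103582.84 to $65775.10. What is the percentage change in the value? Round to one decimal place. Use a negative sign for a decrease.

Change: $65775.10 − $103582.84 = -$37807.74.
Relative to the original: -$37807.74 ÷ $103582.84 ≈ -36.5%.

-36.5%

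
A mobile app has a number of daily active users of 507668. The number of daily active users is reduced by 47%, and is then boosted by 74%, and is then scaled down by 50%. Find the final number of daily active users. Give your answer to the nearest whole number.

After the 47% decrease: 507668 × 0.53 = 269064.04.
74% increase: 269064.04 × 1.74 = 468171.4296.
50% decrease: 468171.4296 × 0.5 = 234085.7148 ≈ 234086.

234086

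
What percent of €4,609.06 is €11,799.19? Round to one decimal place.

256.0%

€11,799.19 ÷ €4,609.06 ≈ 256.0%.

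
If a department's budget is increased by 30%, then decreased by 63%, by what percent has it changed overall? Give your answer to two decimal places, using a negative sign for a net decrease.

A 30% increase multiplies by 1.3.
Then a 63% decrease: 1.3 × 0.37 = 0.481.
Overall factor 0.481, i.e. -51.90%.

-51.90%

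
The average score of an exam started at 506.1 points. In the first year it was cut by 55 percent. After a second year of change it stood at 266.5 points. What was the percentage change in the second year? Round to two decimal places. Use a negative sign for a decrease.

After the first year: 506.1 × 0.45 = 227.745.
Second-year multiplier: 266.5 ÷ 227.745 ≈ 1.170168.
That is a change of 17.02%.

17.02%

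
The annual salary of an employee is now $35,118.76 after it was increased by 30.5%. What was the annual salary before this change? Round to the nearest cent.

$26,910.93

The overall multiplier applied was 1.305.
So the original annual salary was $35,118.76 ÷ 1.305 ≈ $26,910.93.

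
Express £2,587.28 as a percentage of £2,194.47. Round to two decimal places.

117.90%

£2,587.28 ÷ £2,194.47 ≈ 117.90%.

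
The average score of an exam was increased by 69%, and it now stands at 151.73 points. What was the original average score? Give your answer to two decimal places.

89.78 points

The overall multiplier applied was 1.69.
So the original average score was 151.73 ÷ 1.69 ≈ 89.78 points.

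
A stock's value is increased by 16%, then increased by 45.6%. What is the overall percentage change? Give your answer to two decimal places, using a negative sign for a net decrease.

A 16% increase multiplies by 1.16.
Then a 45.6% increase: 1.16 × 1.456 = 1.68896.
Overall factor 1.68896, i.e. 68.90%.

68.90%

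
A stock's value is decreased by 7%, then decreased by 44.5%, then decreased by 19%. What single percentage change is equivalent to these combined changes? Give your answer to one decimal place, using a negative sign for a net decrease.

-58.2%

A 7% decrease multiplies by 0.93.
Then a 44.5% decrease: 0.93 × 0.555 = 0.51615.
Then a 19% decrease: 0.51615 × 0.81 = 0.4180815.
Overall factor 0.4180815, i.e. -58.2%.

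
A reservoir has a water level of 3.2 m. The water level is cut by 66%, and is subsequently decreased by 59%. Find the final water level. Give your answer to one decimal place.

0.4 m

Each change multiplies by a factor: 0.34 × 0.41 = 0.1394.
3.2 × 0.1394 = 0.44608 ≈ 0.4.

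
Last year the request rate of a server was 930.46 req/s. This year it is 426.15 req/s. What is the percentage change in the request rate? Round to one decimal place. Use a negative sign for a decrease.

-54.2%

Change: 426.15 − 930.46 = -504.31.
Relative to the original: -504.31 ÷ 930.46 ≈ -54.2%.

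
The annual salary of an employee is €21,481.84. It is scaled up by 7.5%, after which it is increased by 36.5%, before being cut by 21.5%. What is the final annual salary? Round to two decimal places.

Each change multiplies by a factor: 1.075 × 1.365 × 0.785 = 1.151889375.
€21,481.84 × 1.151889375 = €24744.70325145 ≈ €24,744.70.

€24,744.70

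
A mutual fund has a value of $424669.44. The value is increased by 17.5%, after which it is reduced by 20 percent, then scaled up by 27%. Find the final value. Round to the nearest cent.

After the 17.5% increase: $424669.44 × 1.175 = $498986.592.
20% decrease: $498986.592 × 0.8 = $399189.2736.
After the 27% increase: $399189.2736 × 1.27 = $506970.377472 ≈ $506970.38.

$506970.38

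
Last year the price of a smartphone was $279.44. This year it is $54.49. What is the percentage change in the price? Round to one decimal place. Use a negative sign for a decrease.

-80.5%

Change: $54.49 − $279.44 = -$224.95.
Relative to the original: -$224.95 ÷ $279.44 ≈ -80.5%.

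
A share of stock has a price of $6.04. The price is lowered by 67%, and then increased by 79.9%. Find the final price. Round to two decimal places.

$3.59

After the 67% decrease: $6.04 × 0.33 = $1.9932.
79.9% increase: $1.9932 × 1.799 = $3.5857668 ≈ $3.59.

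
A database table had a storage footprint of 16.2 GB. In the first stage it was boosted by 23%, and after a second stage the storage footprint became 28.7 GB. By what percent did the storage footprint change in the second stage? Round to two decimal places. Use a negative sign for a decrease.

44.03%

After the first stage: 16.2 × 1.23 = 19.926.
Second-stage multiplier: 28.7 ÷ 19.926 ≈ 1.440329.
That is a change of 44.03%.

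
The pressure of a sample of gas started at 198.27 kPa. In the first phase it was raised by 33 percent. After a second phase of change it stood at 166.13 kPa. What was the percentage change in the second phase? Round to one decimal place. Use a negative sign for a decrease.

-37.0%

After the first phase: 198.27 × 1.33 = 263.6991.
Second-phase multiplier: 166.13 ÷ 263.6991 ≈ 0.63.
That is a change of -37.0%.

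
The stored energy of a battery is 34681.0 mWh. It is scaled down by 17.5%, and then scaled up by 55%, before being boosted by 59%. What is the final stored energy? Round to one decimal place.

70513.8 mWh

After the 17.5% decrease: 34681.0 × 0.825 = 28611.825.
Apply the 55% increase: 28611.825 × 1.55 = 44348.32875.
59% increase: 44348.32875 × 1.59 = 70513.8427125 ≈ 70513.8.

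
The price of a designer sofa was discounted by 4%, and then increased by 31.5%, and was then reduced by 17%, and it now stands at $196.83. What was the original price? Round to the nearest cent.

Undoing the 17% decrease: $196.83 ÷ 0.83 ≈ $237.144578.
Undoing the 31.5% increase: $237.144578 ÷ 1.315 ≈ $180.338082.
Undoing the 4% decrease: $180.338082 ÷ 0.96 ≈ $187.85.

$187.85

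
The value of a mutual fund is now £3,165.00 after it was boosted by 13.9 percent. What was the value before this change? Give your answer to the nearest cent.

The overall multiplier applied was 1.139.
So the original value was £3,165.00 ÷ 1.139 ≈ £2,778.75.

£2,778.75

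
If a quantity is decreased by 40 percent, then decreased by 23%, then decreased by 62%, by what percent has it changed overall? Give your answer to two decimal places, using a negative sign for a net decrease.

The combined multiplier is 0.6 × 0.77 × 0.38 = 0.17556.
That corresponds to a decrease of 82.44%.

-82.44%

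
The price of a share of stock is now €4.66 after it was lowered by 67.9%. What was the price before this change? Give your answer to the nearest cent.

€14.52

The overall multiplier applied was 0.321.
So the original price was €4.66 ÷ 0.321 ≈ €14.52.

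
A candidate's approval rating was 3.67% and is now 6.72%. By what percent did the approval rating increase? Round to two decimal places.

The change is 6.72 − 3.67 = 3.05 percentage points.
Relative to the original 3.67%, that is 3.05 ÷ 3.67 ≈ 83.11%.
So the approval rating rose by 83.11%.

83.11%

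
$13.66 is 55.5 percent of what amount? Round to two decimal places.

$24.61

$13.66 ÷ 0.555 ≈ $24.61.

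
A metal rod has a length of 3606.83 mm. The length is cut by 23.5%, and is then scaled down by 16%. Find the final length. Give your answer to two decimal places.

Each change multiplies by a factor: 0.765 × 0.84 = 0.6426.
3606.83 × 0.6426 = 2317.748958 ≈ 2317.75.

2317.75 mm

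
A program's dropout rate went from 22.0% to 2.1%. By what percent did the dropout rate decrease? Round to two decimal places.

The change is 2.1 − 22.0 = -19.9 percentage points.
Relative to the original 22.0%, that is -19.9 ÷ 22.0 ≈ -90.45%.
So the dropout rate fell by 90.45%.

90.45%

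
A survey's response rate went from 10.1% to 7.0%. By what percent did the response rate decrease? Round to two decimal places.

The change is 7.0 − 10.1 = -3.1 percentage points.
Relative to the original 10.1%, that is -3.1 ÷ 10.1 ≈ -30.69%.
So the response rate fell by 30.69%.

30.69%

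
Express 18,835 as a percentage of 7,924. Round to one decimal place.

18,835 ÷ 7,924 ≈ 237.7%.

237.7%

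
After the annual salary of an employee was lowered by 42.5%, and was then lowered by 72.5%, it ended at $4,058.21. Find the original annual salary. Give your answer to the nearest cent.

Undoing the 72.5% decrease: $4,058.21 ÷ 0.275 ≈ $14757.127273.
Undoing the 42.5% decrease: $14757.127273 ÷ 0.575 ≈ $25,664.57.

$25,664.57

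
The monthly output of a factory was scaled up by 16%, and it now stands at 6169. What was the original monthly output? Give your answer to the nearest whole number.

5318

The overall multiplier applied was 1.16.
So the original monthly output was 6169 ÷ 1.16 ≈ 5318.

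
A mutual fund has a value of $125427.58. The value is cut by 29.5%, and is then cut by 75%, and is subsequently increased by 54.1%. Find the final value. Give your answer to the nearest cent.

$34066.29

After the 29.5% decrease: $125427.58 × 0.705 = $88426.4439.
75% decrease: $88426.4439 × 0.25 = $22106.610975.
54.1% increase: $22106.610975 × 1.541 = $34066.287512475 ≈ $34066.29.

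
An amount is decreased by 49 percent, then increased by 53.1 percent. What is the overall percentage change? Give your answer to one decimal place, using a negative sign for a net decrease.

-21.9%

The combined multiplier is 0.51 × 1.531 = 0.78081.
That corresponds to a decrease of 21.9%.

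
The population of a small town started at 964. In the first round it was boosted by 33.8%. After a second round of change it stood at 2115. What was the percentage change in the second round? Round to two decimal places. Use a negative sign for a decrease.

After the first round: 964 × 1.338 = 1289.832.
Second-round multiplier: 2115 ÷ 1289.832 ≈ 1.639748.
That is a change of 63.97%.

63.97%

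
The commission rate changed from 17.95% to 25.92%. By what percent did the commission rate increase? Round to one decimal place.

The change is 25.92 − 17.95 = 7.97 percentage points.
Relative to the original 17.95%, that is 7.97 ÷ 17.95 ≈ 44.4%.
So the commission rate rose by 44.4%.

44.4%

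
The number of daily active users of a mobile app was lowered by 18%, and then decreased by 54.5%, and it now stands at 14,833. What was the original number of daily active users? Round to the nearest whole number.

39,756

Undoing the 54.5% decrease: 14,833 ÷ 0.455 = 32600.
Undoing the 18% decrease: 32600 ÷ 0.82 ≈ 39,756.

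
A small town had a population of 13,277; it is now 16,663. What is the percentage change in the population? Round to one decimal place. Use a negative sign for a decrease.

25.5%

Change: 16,663 − 13,277 = 3,386.
Relative to the original: 3,386 ÷ 13,277 ≈ 25.5%.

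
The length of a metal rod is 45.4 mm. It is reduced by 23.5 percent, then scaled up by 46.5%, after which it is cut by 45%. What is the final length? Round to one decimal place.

28.0 mm

After the 23.5% decrease: 45.4 × 0.765 = 34.731.
After the 46.5% increase: 34.731 × 1.465 = 50.880915.
45% decrease: 50.880915 × 0.55 = 27.98450325 ≈ 28.0.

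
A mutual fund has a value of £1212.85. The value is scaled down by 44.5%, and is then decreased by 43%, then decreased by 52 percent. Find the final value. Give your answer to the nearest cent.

£184.17

Each change multiplies by a factor: 0.555 × 0.57 × 0.48 = 0.151848.
£1212.85 × 0.151848 = £184.1688468 ≈ £184.17.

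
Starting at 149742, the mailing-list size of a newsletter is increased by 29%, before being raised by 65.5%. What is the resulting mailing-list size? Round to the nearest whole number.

319692

Each change multiplies by a factor: 1.29 × 1.655 = 2.13495.
149742 × 2.13495 = 319691.6829 ≈ 319692.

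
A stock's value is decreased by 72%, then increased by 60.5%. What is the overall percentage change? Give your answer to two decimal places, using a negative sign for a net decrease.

-55.06%

A 72% decrease multiplies by 0.28.
Then a 60.5% increase: 0.28 × 1.605 = 0.4494.
Overall factor 0.4494, i.e. -55.06%.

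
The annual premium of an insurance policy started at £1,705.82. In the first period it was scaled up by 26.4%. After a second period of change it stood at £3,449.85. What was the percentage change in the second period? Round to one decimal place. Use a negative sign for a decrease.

60.0%

After the first period: £1,705.82 × 1.264 = £2156.15648.
Second-period multiplier: £3,449.85 ÷ £2156.15648 ≈ 1.6.
That is a change of 60.0%.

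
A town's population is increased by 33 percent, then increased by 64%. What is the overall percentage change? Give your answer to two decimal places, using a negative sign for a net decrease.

The combined multiplier is 1.33 × 1.64 = 2.1812.
That corresponds to an increase of 118.12%.

118.12%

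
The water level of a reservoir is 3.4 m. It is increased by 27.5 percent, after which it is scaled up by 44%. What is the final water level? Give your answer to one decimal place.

6.2 m

Each change multiplies by a factor: 1.275 × 1.44 = 1.836.
3.4 × 1.836 = 6.2424 ≈ 6.2.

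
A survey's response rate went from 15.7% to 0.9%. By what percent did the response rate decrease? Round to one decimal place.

94.3%

The change is 0.9 − 15.7 = -14.8 percentage points.
Relative to the original 15.7%, that is -14.8 ÷ 15.7 ≈ -94.3%.
So the response rate fell by 94.3%.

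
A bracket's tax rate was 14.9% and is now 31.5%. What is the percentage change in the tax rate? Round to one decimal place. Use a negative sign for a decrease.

The change is 31.5 − 14.9 = 16.6 percentage points.
Relative to the original 14.9%, that is 16.6 ÷ 14.9 ≈ 111.4%.

111.4%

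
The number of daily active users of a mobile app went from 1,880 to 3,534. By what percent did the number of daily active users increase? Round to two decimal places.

87.98%

Change: 3,534 − 1,880 = 1,654.
Relative to the original: 1,654 ÷ 1,880 ≈ 87.98%.
So the number of daily active users increased by 87.98%.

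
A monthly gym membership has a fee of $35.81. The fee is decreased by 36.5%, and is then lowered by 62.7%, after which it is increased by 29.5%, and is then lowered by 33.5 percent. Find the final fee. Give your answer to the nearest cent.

$7.30

Each change multiplies by a factor: 0.635 × 0.373 × 1.295 × 0.665 = 0.203973604625.
$35.81 × 0.203973604625 = $7.30429478162125 ≈ $7.30.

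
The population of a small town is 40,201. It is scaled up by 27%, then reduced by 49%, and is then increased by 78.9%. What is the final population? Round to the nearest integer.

27% increase: 40,201 × 1.27 = 51055.27.
49% decrease: 51055.27 × 0.51 = 26038.1877.
After the 78.9% increase: 26038.1877 × 1.789 = 46582.3177953 ≈ 46,582.

46,582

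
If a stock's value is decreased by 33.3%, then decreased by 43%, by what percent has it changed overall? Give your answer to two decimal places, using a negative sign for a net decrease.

The combined multiplier is 0.667 × 0.57 = 0.38019.
That corresponds to a decrease of 61.98%.

-61.98%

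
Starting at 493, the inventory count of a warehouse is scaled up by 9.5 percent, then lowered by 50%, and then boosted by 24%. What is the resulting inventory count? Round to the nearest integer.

Each change multiplies by a factor: 1.095 × 0.5 × 1.24 = 0.6789.
493 × 0.6789 = 334.6977 ≈ 335.

335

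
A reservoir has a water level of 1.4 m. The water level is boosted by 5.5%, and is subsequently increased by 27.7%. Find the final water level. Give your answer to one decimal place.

1.9 m

After the 5.5% increase: 1.4 × 1.055 = 1.477.
27.7% increase: 1.477 × 1.277 = 1.886129 ≈ 1.9.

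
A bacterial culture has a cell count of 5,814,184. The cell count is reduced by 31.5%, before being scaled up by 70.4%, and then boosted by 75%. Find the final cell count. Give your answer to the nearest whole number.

11,876,459

31.5% decrease: 5,814,184 × 0.685 = 3982716.04.
70.4% increase: 3982716.04 × 1.704 = 6786548.13216.
Apply the 75% increase: 6786548.13216 × 1.75 = 11876459.23128 ≈ 11,876,459.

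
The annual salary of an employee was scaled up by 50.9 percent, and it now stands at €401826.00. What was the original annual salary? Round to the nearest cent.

The overall multiplier applied was 1.509.
So the original annual salary was €401826.00 ÷ 1.509 ≈ €266286.28.

€266286.28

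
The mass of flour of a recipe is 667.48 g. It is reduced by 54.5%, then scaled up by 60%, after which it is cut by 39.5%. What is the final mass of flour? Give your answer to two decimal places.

293.98 g

54.5% decrease: 667.48 × 0.455 = 303.7034.
After the 60% increase: 303.7034 × 1.6 = 485.92544.
Apply the 39.5% decrease: 485.92544 × 0.605 = 293.9848912 ≈ 293.98.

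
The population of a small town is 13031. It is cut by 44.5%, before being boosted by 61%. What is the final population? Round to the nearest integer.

11644

Apply the 44.5% decrease: 13031 × 0.555 = 7232.205.
After the 61% increase: 7232.205 × 1.61 = 11643.85005 ≈ 11644.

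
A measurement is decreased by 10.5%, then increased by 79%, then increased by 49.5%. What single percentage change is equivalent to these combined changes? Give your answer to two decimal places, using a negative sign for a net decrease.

The combined multiplier is 0.895 × 1.79 × 1.495 = 2.39506475.
That corresponds to an increase of 139.51%.

139.51%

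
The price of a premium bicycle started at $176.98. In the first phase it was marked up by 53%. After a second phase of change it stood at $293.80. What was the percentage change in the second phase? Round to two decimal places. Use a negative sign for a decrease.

8.50%

After the first phase: $176.98 × 1.53 = $270.7794.
Second-phase multiplier: $293.80 ÷ $270.7794 ≈ 1.085016.
That is a change of 8.50%.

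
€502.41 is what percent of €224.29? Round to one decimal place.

€502.41 ÷ €224.29 ≈ 224.0%.

224.0%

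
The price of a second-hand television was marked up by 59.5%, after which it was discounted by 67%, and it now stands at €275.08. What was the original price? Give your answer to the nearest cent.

€522.62

The overall multiplier applied was 1.595 × 0.33 = 0.52635.
So the original price was €275.08 ÷ 0.52635 ≈ €522.62.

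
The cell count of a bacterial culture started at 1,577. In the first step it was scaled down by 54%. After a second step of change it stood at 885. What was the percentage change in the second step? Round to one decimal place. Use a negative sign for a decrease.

After the first step: 1,577 × 0.46 = 725.42.
Second-step multiplier: 885 ÷ 725.42 ≈ 1.21998.
That is a change of 22.0%.

22.0%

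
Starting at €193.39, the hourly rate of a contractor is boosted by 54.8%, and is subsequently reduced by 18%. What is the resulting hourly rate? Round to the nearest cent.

Each change multiplies by a factor: 1.548 × 0.82 = 1.26936.
€193.39 × 1.26936 = €245.4815304 ≈ €245.48.

€245.48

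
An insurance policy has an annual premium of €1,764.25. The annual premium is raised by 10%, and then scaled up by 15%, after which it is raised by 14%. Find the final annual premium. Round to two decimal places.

€2,544.22

After the 10% increase: €1,764.25 × 1.1 = €1940.675.
Apply the 15% increase: €1940.675 × 1.15 = €2231.77625.
14% increase: €2231.77625 × 1.14 = €2544.224925 ≈ €2,544.22.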